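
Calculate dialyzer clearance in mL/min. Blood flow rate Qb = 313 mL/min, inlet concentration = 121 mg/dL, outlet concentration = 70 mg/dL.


K = Qb * (Cb_in - Cb_out) / Cb_in
K = 313 * (121 - 70) / 121
K = 131.9 mL/min


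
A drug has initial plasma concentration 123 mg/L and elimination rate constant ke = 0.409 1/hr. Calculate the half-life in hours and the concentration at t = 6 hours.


t_half = ln(2) / ke = 0.693147 / 0.409 = 1.695 hr
C(t) = C0 * exp(-ke*t) = 123 * exp(-0.409*6)
C(6) = 10.57 mg/L


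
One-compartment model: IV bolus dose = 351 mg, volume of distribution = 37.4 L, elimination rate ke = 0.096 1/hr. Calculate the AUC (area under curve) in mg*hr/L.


C0 = Dose/Vd = 351/37.4 = 9.38503 mg/L
AUC = C0/ke = 9.38503/0.096
AUC = 97.76 mg*hr/L


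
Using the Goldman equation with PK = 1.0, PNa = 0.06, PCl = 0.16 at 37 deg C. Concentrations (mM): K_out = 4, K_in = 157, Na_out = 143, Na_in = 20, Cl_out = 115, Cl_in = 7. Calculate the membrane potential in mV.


Vm = (RT/F)*ln((PK*Ko + PNa*Nao + PCl*Cli)/(PK*Ki + PNa*Nai + PCl*Clo))
Numer = 13.7, Denom = 176.6
Vm = -68.32 mV


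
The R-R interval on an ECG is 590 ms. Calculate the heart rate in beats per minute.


HR = 60 / RR_interval(s)
RR = 590 ms = 0.59 s
HR = 60 / 0.59 = 101.7 bpm


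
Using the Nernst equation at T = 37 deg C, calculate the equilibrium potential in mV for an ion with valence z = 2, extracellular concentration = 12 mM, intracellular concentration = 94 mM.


E = (RT/(zF)) * ln(C_out/C_in)
T = 37 + 273.15 = 310.15 K
E = (8.314 * 310.15 / (2 * 96485)) * ln(12/94)
E = -27.51 mV


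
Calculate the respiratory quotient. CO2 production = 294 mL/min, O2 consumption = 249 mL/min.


RQ = VCO2 / VO2
RQ = 294 / 249
RQ = 1.181


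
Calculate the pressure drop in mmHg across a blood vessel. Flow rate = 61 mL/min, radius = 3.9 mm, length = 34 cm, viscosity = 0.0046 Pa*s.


dP = 8*mu*L*Q / (pi*r^4)
Q = 61 mL/min = 1.01667e-06 m^3/s
dP = 17.5024 Pa = 17.5024 / 133.322 mmHg = 0.1313 mmHg


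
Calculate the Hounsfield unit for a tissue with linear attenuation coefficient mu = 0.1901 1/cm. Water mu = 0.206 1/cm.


HU = ((mu_tissue - mu_water) / mu_water) * 1000
HU = ((0.1901 - 0.206) / 0.206) * 1000
HU = -77.18


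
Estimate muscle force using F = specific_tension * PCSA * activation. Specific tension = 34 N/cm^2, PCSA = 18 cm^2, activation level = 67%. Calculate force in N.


F = sigma * PCSA * activation
F = 34 * 18 * 0.67
F = 410 N


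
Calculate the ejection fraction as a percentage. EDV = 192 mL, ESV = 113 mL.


SV = EDV - ESV = 192 - 113 = 79 mL
EF = SV/EDV * 100 = 79/192 * 100
EF = 41.15%


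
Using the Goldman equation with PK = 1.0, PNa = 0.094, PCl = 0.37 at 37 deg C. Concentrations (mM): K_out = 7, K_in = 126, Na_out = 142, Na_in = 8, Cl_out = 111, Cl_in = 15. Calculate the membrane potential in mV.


Vm = (RT/F)*ln((PK*Ko + PNa*Nao + PCl*Cli)/(PK*Ki + PNa*Nai + PCl*Clo))
Numer = 25.898, Denom = 167.822
Vm = -49.94 mV


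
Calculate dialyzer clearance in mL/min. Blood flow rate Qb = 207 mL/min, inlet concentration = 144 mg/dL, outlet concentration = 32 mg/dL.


K = Qb * (Cb_in - Cb_out) / Cb_in
K = 207 * (144 - 32) / 144
K = 161 mL/min


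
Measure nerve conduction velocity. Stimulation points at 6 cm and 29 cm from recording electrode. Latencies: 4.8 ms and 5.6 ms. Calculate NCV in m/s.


Distance = (29 - 6) / 100 = 0.23 m
dt = (5.6 - 4.8) / 1000 = 8.0000e-04 s
NCV = dist / dt = 287.5 m/s


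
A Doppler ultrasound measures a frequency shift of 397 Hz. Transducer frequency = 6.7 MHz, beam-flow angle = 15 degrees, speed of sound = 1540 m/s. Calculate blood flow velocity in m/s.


v = fd * c / (2 * f0 * cos(theta))
v = 397 * 1540 / (2 * 6.7000e+06 * cos(15))
v = 0.04723 m/s


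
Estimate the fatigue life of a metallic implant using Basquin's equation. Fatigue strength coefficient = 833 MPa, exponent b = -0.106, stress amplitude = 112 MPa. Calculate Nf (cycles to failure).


sigma_a = sigma_f' * (2Nf)^b
2Nf = (sigma_a/sigma_f')^(1/b)
2Nf = (112/833)^(1/-0.106)
2Nf = 1.663448e+08
Nf = 8.3172e+07


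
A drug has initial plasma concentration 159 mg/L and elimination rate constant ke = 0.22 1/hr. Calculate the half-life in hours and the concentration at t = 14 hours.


t_half = ln(2) / ke = 0.693147 / 0.22 = 3.151 hr
C(t) = C0 * exp(-ke*t) = 159 * exp(-0.22*14)
C(14) = 7.308 mg/L


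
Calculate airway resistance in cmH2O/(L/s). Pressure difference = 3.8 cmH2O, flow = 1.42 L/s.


R = dP / flow
R = 3.8 / 1.42
R = 2.676 cmH2O/(L/s)


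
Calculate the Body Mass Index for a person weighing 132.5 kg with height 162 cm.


BMI = weight / height^2
height = 162 cm = 1.62 m
BMI = 132.5 / 1.62^2
BMI = 50.49 kg/m^2


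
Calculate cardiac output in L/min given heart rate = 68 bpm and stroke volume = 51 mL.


CO = HR * SV
CO = 68 * 51 / 1000
CO = 3.468 L/min


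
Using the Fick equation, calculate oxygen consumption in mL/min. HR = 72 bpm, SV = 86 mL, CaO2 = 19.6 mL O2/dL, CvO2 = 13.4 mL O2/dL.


CO = HR*SV = 72*86/1000 = 6.192 L/min
a-v O2 diff = 19.6 - 13.4 = 6.2 mL/dL
VO2 = CO * (CaO2-CvO2) * 10 dL/L
VO2 = 6.192 * 6.2 * 10
VO2 = 383.9 mL/min


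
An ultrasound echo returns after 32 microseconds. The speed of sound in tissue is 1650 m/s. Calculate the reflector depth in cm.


depth = c * t / 2
t = 32 us = 3.2000e-05 s
depth = 1650 * 3.2000e-05 / 2
depth = 0.0264 m = 2.64 cm


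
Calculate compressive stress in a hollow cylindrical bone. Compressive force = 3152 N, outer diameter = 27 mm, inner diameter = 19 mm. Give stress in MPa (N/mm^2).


A = pi*(r_o^2 - r_i^2)
r_o = 13.5 mm, r_i = 9.5 mm
A = 289.027 mm^2
sigma = F/A = 3152 / 289.027
sigma = 10.91 MPa


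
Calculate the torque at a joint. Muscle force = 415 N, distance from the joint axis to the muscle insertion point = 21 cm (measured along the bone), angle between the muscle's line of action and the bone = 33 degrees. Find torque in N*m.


Torque = F * d * sin(theta)   (moment arm = d*sin(theta))
d = 21 cm = 0.21 m
Torque = 415 * 0.21 * sin(33)
Torque = 47.47 N*m


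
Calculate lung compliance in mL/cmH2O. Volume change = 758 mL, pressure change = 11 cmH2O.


C = dV / dP
C = 758 / 11
C = 68.91 mL/cmH2O


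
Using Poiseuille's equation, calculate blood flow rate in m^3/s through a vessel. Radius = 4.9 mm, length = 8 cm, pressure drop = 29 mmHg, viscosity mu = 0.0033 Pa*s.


Q = pi*r^4*dP / (8*mu*L)
r = 0.0049 m, L = 0.08 m
dP = 29 mmHg = 3866.338 Pa
Q = 0.003315 m^3/s


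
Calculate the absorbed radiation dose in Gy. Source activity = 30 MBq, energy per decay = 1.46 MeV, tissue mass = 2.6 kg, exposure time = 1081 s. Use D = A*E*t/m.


A = 30 MBq = 3.0000e+07 Bq
E = 1.46 MeV = 2.33892e-13 J
D = A*E*t/m = 3.0000e+07*2.33892e-13*1081/2.6
D = 0.002917 Gy


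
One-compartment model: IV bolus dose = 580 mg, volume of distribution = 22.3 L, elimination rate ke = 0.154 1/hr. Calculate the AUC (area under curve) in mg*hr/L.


C0 = Dose/Vd = 580/22.3 = 26.009 mg/L
AUC = C0/ke = 26.009/0.154
AUC = 168.9 mg*hr/L


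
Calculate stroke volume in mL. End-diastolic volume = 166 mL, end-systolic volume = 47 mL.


SV = EDV - ESV
SV = 166 - 47
SV = 119 mL


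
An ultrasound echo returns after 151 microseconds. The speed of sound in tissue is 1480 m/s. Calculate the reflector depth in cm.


depth = c * t / 2
t = 151 us = 1.5100e-04 s
depth = 1480 * 1.5100e-04 / 2
depth = 0.11174 m = 11.174 cm


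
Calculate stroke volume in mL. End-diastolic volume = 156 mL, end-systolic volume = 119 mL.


SV = EDV - ESV
SV = 156 - 119
SV = 37 mL


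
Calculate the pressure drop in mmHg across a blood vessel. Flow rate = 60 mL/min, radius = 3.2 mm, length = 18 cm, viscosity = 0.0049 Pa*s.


dP = 8*mu*L*Q / (pi*r^4)
Q = 60 mL/min = 1e-06 m^3/s
dP = 21.4195 Pa = 21.4195 / 133.322 mmHg = 0.1607 mmHg


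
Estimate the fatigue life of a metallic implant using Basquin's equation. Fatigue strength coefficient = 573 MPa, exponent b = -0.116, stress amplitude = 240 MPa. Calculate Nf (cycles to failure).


sigma_a = sigma_f' * (2Nf)^b
2Nf = (sigma_a/sigma_f')^(1/b)
2Nf = (240/573)^(1/-0.116)
2Nf = 1811.8932
Nf = 905.9


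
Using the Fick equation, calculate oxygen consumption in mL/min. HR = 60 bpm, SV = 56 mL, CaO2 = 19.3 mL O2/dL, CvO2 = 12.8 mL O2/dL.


CO = HR*SV = 60*56/1000 = 3.36 L/min
a-v O2 diff = 19.3 - 12.8 = 6.5 mL/dL
VO2 = CO * (CaO2-CvO2) * 10 dL/L
VO2 = 3.36 * 6.5 * 10
VO2 = 218.4 mL/min


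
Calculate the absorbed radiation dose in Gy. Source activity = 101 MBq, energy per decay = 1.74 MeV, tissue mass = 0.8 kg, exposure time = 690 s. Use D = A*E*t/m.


A = 101 MBq = 1.0100e+08 Bq
E = 1.74 MeV = 2.78748e-13 J
D = A*E*t/m = 1.0100e+08*2.78748e-13*690/0.8
D = 0.02428 Gy


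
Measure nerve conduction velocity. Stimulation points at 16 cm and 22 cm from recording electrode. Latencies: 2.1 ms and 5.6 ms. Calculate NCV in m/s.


Distance = (22 - 16) / 100 = 0.06 m
dt = (5.6 - 2.1) / 1000 = 0.0035 s
NCV = dist / dt = 17.14 m/s


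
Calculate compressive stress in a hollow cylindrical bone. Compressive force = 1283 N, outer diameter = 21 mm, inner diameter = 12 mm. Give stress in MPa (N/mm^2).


A = pi*(r_o^2 - r_i^2)
r_o = 10.5 mm, r_i = 6 mm
A = 233.263 mm^2
sigma = F/A = 1283 / 233.263
sigma = 5.5 MPa


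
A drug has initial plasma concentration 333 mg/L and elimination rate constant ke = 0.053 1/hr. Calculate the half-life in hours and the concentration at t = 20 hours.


t_half = ln(2) / ke = 0.693147 / 0.053 = 13.08 hr
C(t) = C0 * exp(-ke*t) = 333 * exp(-0.053*20)
C(20) = 115.4 mg/L


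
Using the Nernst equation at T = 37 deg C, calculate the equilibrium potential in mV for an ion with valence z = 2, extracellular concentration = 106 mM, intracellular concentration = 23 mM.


E = (RT/(zF)) * ln(C_out/C_in)
T = 37 + 273.15 = 310.15 K
E = (8.314 * 310.15 / (2 * 96485)) * ln(106/23)
E = 20.42 mV


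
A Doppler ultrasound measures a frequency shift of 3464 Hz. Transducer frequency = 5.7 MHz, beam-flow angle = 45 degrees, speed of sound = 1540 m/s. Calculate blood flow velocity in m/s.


v = fd * c / (2 * f0 * cos(theta))
v = 3464 * 1540 / (2 * 5.7000e+06 * cos(45))
v = 0.6618 m/s


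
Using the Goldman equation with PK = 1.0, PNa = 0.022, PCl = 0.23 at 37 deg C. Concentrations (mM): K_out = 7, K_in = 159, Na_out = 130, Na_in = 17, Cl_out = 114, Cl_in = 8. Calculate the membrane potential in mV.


Vm = (RT/F)*ln((PK*Ko + PNa*Nao + PCl*Cli)/(PK*Ki + PNa*Nai + PCl*Clo))
Numer = 11.7, Denom = 185.594
Vm = -73.87 mV


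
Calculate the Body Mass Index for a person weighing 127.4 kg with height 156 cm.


BMI = weight / height^2
height = 156 cm = 1.56 m
BMI = 127.4 / 1.56^2
BMI = 52.35 kg/m^2


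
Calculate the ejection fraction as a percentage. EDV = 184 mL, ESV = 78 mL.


SV = EDV - ESV = 184 - 78 = 106 mL
EF = SV/EDV * 100 = 106/184 * 100
EF = 57.61%


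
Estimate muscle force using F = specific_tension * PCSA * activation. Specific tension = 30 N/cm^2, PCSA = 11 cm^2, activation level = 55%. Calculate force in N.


F = sigma * PCSA * activation
F = 30 * 11 * 0.55
F = 181.5 N


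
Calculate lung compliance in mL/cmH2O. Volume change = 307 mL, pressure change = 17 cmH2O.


C = dV / dP
C = 307 / 17
C = 18.06 mL/cmH2O


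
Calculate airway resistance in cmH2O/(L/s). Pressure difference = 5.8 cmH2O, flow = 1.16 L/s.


R = dP / flow
R = 5.8 / 1.16
R = 5 cmH2O/(L/s)


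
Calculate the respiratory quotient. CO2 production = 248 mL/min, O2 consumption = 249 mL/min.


RQ = VCO2 / VO2
RQ = 248 / 249
RQ = 0.996


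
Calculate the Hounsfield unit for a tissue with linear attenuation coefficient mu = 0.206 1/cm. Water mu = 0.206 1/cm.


HU = ((mu_tissue - mu_water) / mu_water) * 1000
HU = ((0.206 - 0.206) / 0.206) * 1000
HU = 0


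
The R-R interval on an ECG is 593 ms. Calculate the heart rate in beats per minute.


HR = 60 / RR_interval(s)
RR = 593 ms = 0.593 s
HR = 60 / 0.593 = 101.2 bpm


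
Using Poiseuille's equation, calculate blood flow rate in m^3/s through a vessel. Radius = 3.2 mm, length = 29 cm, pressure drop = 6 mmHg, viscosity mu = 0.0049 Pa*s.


Q = pi*r^4*dP / (8*mu*L)
r = 0.0032 m, L = 0.29 m
dP = 6 mmHg = 799.932 Pa
Q = 2.3180e-05 m^3/s


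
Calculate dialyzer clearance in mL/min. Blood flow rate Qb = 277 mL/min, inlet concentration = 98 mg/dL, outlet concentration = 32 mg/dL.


K = Qb * (Cb_in - Cb_out) / Cb_in
K = 277 * (98 - 32) / 98
K = 186.6 mL/min


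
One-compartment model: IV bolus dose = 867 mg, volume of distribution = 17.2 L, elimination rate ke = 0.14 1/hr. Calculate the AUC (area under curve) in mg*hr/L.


C0 = Dose/Vd = 867/17.2 = 50.407 mg/L
AUC = C0/ke = 50.407/0.14
AUC = 360 mg*hr/L


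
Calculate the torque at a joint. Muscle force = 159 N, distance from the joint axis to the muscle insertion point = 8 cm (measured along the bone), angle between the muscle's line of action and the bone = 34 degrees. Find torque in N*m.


Torque = F * d * sin(theta)   (moment arm = d*sin(theta))
d = 8 cm = 0.08 m
Torque = 159 * 0.08 * sin(34)
Torque = 7.113 N*m


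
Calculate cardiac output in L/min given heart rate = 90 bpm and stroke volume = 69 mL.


CO = HR * SV
CO = 90 * 69 / 1000
CO = 6.21 L/min


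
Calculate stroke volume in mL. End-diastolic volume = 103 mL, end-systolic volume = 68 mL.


SV = EDV - ESV
SV = 103 - 68
SV = 35 mL


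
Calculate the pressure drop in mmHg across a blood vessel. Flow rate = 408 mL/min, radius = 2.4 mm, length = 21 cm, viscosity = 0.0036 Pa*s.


dP = 8*mu*L*Q / (pi*r^4)
Q = 408 mL/min = 6.8e-06 m^3/s
dP = 394.572 Pa = 394.572 / 133.322 mmHg = 2.96 mmHg


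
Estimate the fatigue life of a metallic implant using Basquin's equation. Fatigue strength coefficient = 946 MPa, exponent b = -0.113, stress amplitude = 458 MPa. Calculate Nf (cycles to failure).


sigma_a = sigma_f' * (2Nf)^b
2Nf = (sigma_a/sigma_f')^(1/b)
2Nf = (458/946)^(1/-0.113)
2Nf = 613.53266
Nf = 306.8


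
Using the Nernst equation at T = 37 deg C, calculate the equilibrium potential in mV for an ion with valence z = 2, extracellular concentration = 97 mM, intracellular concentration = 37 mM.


E = (RT/(zF)) * ln(C_out/C_in)
T = 37 + 273.15 = 310.15 K
E = (8.314 * 310.15 / (2 * 96485)) * ln(97/37)
E = 12.88 mV


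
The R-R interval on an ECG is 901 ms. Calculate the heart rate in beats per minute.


HR = 60 / RR_interval(s)
RR = 901 ms = 0.901 s
HR = 60 / 0.901 = 66.59 bpm


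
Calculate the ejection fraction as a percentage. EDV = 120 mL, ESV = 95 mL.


SV = EDV - ESV = 120 - 95 = 25 mL
EF = SV/EDV * 100 = 25/120 * 100
EF = 20.83%


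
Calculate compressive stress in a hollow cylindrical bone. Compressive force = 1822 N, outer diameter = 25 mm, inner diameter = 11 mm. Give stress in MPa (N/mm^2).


A = pi*(r_o^2 - r_i^2)
r_o = 12.5 mm, r_i = 5.5 mm
A = 395.841 mm^2
sigma = F/A = 1822 / 395.841
sigma = 4.603 MPa


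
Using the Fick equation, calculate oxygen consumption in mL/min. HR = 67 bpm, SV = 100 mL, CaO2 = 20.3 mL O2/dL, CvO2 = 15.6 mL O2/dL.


CO = HR*SV = 67*100/1000 = 6.7 L/min
a-v O2 diff = 20.3 - 15.6 = 4.7 mL/dL
VO2 = CO * (CaO2-CvO2) * 10 dL/L
VO2 = 6.7 * 4.7 * 10
VO2 = 314.9 mL/min


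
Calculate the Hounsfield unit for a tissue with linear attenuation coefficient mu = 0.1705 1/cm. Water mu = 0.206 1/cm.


HU = ((mu_tissue - mu_water) / mu_water) * 1000
HU = ((0.1705 - 0.206) / 0.206) * 1000
HU = -172.3


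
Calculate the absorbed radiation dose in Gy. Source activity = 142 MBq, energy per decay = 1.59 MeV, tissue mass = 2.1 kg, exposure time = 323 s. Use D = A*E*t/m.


A = 142 MBq = 1.4200e+08 Bq
E = 1.59 MeV = 2.54718e-13 J
D = A*E*t/m = 1.4200e+08*2.54718e-13*323/2.1
D = 0.005563 Gy


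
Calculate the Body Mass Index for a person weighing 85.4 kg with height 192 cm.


BMI = weight / height^2
height = 192 cm = 1.92 m
BMI = 85.4 / 1.92^2
BMI = 23.17 kg/m^2


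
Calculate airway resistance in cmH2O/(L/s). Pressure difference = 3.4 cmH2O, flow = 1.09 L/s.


R = dP / flow
R = 3.4 / 1.09
R = 3.119 cmH2O/(L/s)


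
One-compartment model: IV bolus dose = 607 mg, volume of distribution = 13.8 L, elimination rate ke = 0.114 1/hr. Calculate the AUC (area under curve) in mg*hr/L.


C0 = Dose/Vd = 607/13.8 = 43.9855 mg/L
AUC = C0/ke = 43.9855/0.114
AUC = 385.8 mg*hr/L


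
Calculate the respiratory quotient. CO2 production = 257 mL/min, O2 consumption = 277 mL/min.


RQ = VCO2 / VO2
RQ = 257 / 277
RQ = 0.9278


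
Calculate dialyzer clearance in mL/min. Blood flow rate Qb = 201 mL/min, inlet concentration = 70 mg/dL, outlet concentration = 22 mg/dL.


K = Qb * (Cb_in - Cb_out) / Cb_in
K = 201 * (70 - 22) / 70
K = 137.8 mL/min


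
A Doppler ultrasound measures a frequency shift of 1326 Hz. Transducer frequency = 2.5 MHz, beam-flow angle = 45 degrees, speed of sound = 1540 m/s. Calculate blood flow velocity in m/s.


v = fd * c / (2 * f0 * cos(theta))
v = 1326 * 1540 / (2 * 2.5000e+06 * cos(45))
v = 0.5776 m/s


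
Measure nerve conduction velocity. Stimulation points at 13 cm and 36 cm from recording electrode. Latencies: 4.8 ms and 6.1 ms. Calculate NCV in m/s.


Distance = (36 - 13) / 100 = 0.23 m
dt = (6.1 - 4.8) / 1000 = 0.0013 s
NCV = dist / dt = 176.9 m/s


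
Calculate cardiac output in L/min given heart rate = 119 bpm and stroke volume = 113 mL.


CO = HR * SV
CO = 119 * 113 / 1000
CO = 13.45 L/min


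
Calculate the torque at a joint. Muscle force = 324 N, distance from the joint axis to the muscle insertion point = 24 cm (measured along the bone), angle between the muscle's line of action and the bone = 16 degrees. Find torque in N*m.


Torque = F * d * sin(theta)   (moment arm = d*sin(theta))
d = 24 cm = 0.24 m
Torque = 324 * 0.24 * sin(16)
Torque = 21.43 N*m


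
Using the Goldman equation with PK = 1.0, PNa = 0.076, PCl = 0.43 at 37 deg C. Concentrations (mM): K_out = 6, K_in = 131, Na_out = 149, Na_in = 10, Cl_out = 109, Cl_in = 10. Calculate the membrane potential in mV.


Vm = (RT/F)*ln((PK*Ko + PNa*Nao + PCl*Cli)/(PK*Ki + PNa*Nai + PCl*Clo))
Numer = 21.624, Denom = 178.63
Vm = -56.43 mV


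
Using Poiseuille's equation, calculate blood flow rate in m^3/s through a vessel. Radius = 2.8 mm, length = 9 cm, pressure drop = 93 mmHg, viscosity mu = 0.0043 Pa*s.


Q = pi*r^4*dP / (8*mu*L)
r = 0.0028 m, L = 0.09 m
dP = 93 mmHg = 12398.946 Pa
Q = 7.7333e-04 m^3/s


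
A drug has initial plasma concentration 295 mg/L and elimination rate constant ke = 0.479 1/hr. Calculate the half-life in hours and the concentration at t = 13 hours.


t_half = ln(2) / ke = 0.693147 / 0.479 = 1.447 hr
C(t) = C0 * exp(-ke*t) = 295 * exp(-0.479*13)
C(13) = 0.5827 mg/L


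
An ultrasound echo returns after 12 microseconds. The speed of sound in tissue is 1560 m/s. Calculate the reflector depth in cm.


depth = c * t / 2
t = 12 us = 1.2000e-05 s
depth = 1560 * 1.2000e-05 / 2
depth = 0.00936 m = 0.936 cm


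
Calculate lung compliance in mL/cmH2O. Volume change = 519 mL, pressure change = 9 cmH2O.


C = dV / dP
C = 519 / 9
C = 57.67 mL/cmH2O


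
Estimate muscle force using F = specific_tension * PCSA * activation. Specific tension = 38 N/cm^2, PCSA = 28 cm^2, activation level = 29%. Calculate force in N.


F = sigma * PCSA * activation
F = 38 * 28 * 0.29
F = 308.6 N


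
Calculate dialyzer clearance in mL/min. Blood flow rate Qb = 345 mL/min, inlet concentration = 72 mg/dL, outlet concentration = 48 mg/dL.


K = Qb * (Cb_in - Cb_out) / Cb_in
K = 345 * (72 - 48) / 72
K = 115 mL/min


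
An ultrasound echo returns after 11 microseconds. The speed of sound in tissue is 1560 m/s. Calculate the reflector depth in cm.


depth = c * t / 2
t = 11 us = 1.1000e-05 s
depth = 1560 * 1.1000e-05 / 2
depth = 0.00858 m = 0.858 cm


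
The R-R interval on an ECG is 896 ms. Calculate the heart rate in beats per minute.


HR = 60 / RR_interval(s)
RR = 896 ms = 0.896 s
HR = 60 / 0.896 = 66.96 bpm


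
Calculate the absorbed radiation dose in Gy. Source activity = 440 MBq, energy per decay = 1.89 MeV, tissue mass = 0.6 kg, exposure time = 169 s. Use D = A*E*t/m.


A = 440 MBq = 4.4000e+08 Bq
E = 1.89 MeV = 3.02778e-13 J
D = A*E*t/m = 4.4000e+08*3.02778e-13*169/0.6
D = 0.03752 Gy


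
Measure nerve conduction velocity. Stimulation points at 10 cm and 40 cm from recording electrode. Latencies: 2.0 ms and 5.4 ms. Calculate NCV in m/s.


Distance = (40 - 10) / 100 = 0.3 m
dt = (5.4 - 2.0) / 1000 = 0.0034 s
NCV = dist / dt = 88.24 m/s


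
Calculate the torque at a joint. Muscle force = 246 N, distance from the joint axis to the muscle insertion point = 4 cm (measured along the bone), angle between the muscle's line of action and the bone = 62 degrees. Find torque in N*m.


Torque = F * d * sin(theta)   (moment arm = d*sin(theta))
d = 4 cm = 0.04 m
Torque = 246 * 0.04 * sin(62)
Torque = 8.688 N*m


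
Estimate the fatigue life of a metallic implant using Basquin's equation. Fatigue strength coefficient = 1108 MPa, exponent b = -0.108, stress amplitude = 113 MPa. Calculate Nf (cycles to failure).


sigma_a = sigma_f' * (2Nf)^b
2Nf = (sigma_a/sigma_f')^(1/b)
2Nf = (113/1108)^(1/-0.108)
2Nf = 1.5142493e+09
Nf = 7.5712e+08


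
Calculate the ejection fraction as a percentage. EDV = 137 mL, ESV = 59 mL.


SV = EDV - ESV = 137 - 59 = 78 mL
EF = SV/EDV * 100 = 78/137 * 100
EF = 56.93%


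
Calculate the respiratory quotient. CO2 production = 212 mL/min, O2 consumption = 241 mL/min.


RQ = VCO2 / VO2
RQ = 212 / 241
RQ = 0.8797


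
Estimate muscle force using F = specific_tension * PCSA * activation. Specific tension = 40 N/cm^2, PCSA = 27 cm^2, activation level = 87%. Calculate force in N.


F = sigma * PCSA * activation
F = 40 * 27 * 0.87
F = 939.6 N


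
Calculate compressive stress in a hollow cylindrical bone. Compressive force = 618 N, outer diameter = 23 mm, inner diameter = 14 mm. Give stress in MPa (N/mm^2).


A = pi*(r_o^2 - r_i^2)
r_o = 11.5 mm, r_i = 7 mm
A = 261.538 mm^2
sigma = F/A = 618 / 261.538
sigma = 2.363 MPa


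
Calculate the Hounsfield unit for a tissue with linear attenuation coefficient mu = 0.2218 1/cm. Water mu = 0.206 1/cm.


HU = ((mu_tissue - mu_water) / mu_water) * 1000
HU = ((0.2218 - 0.206) / 0.206) * 1000
HU = 76.7


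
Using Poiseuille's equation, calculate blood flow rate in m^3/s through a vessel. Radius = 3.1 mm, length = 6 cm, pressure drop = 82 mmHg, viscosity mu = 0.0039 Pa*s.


Q = pi*r^4*dP / (8*mu*L)
r = 0.0031 m, L = 0.06 m
dP = 82 mmHg = 10932.404 Pa
Q = 0.001694 m^3/s


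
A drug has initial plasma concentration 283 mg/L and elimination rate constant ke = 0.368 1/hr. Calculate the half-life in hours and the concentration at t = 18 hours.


t_half = ln(2) / ke = 0.693147 / 0.368 = 1.884 hr
C(t) = C0 * exp(-ke*t) = 283 * exp(-0.368*18)
C(18) = 0.3759 mg/L


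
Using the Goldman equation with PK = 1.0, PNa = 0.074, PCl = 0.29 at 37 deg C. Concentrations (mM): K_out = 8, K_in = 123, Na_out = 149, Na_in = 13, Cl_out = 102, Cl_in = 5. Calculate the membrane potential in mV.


Vm = (RT/F)*ln((PK*Ko + PNa*Nao + PCl*Cli)/(PK*Ki + PNa*Nai + PCl*Clo))
Numer = 20.476, Denom = 153.542
Vm = -53.84 mV


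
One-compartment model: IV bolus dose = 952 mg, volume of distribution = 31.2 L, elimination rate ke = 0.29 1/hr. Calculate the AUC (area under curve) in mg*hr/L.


C0 = Dose/Vd = 952/31.2 = 30.5128 mg/L
AUC = C0/ke = 30.5128/0.29
AUC = 105.2 mg*hr/L


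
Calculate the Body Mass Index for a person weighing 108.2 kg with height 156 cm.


BMI = weight / height^2
height = 156 cm = 1.56 m
BMI = 108.2 / 1.56^2
BMI = 44.46 kg/m^2


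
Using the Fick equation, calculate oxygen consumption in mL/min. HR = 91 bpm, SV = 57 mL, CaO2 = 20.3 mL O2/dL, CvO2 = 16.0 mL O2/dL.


CO = HR*SV = 91*57/1000 = 5.187 L/min
a-v O2 diff = 20.3 - 16.0 = 4.3 mL/dL
VO2 = CO * (CaO2-CvO2) * 10 dL/L
VO2 = 5.187 * 4.3 * 10
VO2 = 223 mL/min


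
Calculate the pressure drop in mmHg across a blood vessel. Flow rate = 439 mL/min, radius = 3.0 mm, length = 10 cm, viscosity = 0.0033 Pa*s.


dP = 8*mu*L*Q / (pi*r^4)
Q = 439 mL/min = 7.31667e-06 m^3/s
dP = 75.9071 Pa = 75.9071 / 133.322 mmHg = 0.5694 mmHg


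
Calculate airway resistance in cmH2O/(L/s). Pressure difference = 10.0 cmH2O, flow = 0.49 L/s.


R = dP / flow
R = 10.0 / 0.49
R = 20.41 cmH2O/(L/s)


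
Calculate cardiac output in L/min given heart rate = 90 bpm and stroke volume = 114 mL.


CO = HR * SV
CO = 90 * 114 / 1000
CO = 10.26 L/min


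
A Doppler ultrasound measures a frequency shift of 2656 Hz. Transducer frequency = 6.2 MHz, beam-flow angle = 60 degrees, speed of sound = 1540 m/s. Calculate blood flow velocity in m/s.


v = fd * c / (2 * f0 * cos(theta))
v = 2656 * 1540 / (2 * 6.2000e+06 * cos(60))
v = 0.6597 m/s


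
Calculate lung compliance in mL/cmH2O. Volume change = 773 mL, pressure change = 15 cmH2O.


C = dV / dP
C = 773 / 15
C = 51.53 mL/cmH2O


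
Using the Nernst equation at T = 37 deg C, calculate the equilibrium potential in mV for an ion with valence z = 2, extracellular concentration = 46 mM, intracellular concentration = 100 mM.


E = (RT/(zF)) * ln(C_out/C_in)
T = 37 + 273.15 = 310.15 K
E = (8.314 * 310.15 / (2 * 96485)) * ln(46/100)
E = -10.38 mV


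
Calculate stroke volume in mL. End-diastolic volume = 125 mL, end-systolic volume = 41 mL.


SV = EDV - ESV
SV = 125 - 41
SV = 84 mL


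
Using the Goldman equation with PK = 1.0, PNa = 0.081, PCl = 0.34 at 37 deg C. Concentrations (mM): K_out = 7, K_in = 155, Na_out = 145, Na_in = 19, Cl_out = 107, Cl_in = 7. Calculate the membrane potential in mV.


Vm = (RT/F)*ln((PK*Ko + PNa*Nao + PCl*Cli)/(PK*Ki + PNa*Nai + PCl*Clo))
Numer = 21.125, Denom = 192.919
Vm = -59.11 mV


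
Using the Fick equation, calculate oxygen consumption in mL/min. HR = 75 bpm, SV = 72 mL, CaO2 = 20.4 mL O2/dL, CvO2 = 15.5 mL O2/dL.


CO = HR*SV = 75*72/1000 = 5.4 L/min
a-v O2 diff = 20.4 - 15.5 = 4.9 mL/dL
VO2 = CO * (CaO2-CvO2) * 10 dL/L
VO2 = 5.4 * 4.9 * 10
VO2 = 264.6 mL/min


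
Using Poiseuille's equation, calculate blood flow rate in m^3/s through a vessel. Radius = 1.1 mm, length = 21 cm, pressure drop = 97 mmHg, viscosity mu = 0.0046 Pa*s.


Q = pi*r^4*dP / (8*mu*L)
r = 0.0011 m, L = 0.21 m
dP = 97 mmHg = 12932.234 Pa
Q = 7.6971e-06 m^3/s


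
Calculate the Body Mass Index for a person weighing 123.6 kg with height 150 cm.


BMI = weight / height^2
height = 150 cm = 1.5 m
BMI = 123.6 / 1.5^2
BMI = 54.93 kg/m^2


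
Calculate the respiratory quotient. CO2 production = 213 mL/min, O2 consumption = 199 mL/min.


RQ = VCO2 / VO2
RQ = 213 / 199
RQ = 1.07


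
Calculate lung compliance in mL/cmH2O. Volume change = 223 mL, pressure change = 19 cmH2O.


C = dV / dP
C = 223 / 19
C = 11.74 mL/cmH2O


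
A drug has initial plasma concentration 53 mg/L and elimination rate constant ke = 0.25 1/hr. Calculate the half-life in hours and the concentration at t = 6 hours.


t_half = ln(2) / ke = 0.693147 / 0.25 = 2.773 hr
C(t) = C0 * exp(-ke*t) = 53 * exp(-0.25*6)
C(6) = 11.83 mg/L


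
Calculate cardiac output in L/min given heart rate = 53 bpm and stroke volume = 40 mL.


CO = HR * SV
CO = 53 * 40 / 1000
CO = 2.12 L/min


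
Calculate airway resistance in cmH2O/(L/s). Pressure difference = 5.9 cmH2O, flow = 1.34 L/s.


R = dP / flow
R = 5.9 / 1.34
R = 4.403 cmH2O/(L/s)


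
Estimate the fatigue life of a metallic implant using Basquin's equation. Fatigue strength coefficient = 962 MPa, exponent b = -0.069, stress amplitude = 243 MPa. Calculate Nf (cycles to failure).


sigma_a = sigma_f' * (2Nf)^b
2Nf = (sigma_a/sigma_f')^(1/b)
2Nf = (243/962)^(1/-0.069)
2Nf = 4.5752767e+08
Nf = 2.2876e+08


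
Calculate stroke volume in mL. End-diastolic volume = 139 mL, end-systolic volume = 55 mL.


SV = EDV - ESV
SV = 139 - 55
SV = 84 mL


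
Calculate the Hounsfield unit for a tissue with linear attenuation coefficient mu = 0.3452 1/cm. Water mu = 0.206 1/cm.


HU = ((mu_tissue - mu_water) / mu_water) * 1000
HU = ((0.3452 - 0.206) / 0.206) * 1000
HU = 675.7


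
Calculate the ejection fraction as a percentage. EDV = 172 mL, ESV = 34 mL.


SV = EDV - ESV = 172 - 34 = 138 mL
EF = SV/EDV * 100 = 138/172 * 100
EF = 80.23%


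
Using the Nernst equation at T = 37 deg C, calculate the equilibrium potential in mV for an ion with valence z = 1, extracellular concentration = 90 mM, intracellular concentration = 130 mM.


E = (RT/(zF)) * ln(C_out/C_in)
T = 37 + 273.15 = 310.15 K
E = (8.314 * 310.15 / (1 * 96485)) * ln(90/130)
E = -9.828 mV


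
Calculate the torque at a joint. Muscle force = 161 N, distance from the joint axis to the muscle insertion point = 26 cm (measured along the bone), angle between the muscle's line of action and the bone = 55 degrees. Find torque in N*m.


Torque = F * d * sin(theta)   (moment arm = d*sin(theta))
d = 26 cm = 0.26 m
Torque = 161 * 0.26 * sin(55)
Torque = 34.29 N*m


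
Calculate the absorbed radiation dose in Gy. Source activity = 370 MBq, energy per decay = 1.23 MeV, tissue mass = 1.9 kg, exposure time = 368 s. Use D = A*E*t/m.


A = 370 MBq = 3.7000e+08 Bq
E = 1.23 MeV = 1.97046e-13 J
D = A*E*t/m = 3.7000e+08*1.97046e-13*368/1.9
D = 0.01412 Gy


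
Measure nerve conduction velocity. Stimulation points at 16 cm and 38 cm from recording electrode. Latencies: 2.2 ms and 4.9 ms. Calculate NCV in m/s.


Distance = (38 - 16) / 100 = 0.22 m
dt = (4.9 - 2.2) / 1000 = 0.0027 s
NCV = dist / dt = 81.48 m/s


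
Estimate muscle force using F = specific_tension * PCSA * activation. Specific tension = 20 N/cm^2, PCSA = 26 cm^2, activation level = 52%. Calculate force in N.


F = sigma * PCSA * activation
F = 20 * 26 * 0.52
F = 270.4 N


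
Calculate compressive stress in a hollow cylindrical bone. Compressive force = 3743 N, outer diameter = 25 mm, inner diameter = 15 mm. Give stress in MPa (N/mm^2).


A = pi*(r_o^2 - r_i^2)
r_o = 12.5 mm, r_i = 7.5 mm
A = 314.159 mm^2
sigma = F/A = 3743 / 314.159
sigma = 11.91 MPa


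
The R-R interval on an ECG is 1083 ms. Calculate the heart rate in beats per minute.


HR = 60 / RR_interval(s)
RR = 1083 ms = 1.083 s
HR = 60 / 1.083 = 55.4 bpm


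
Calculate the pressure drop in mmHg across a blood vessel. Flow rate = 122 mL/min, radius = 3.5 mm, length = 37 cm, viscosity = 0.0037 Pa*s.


dP = 8*mu*L*Q / (pi*r^4)
Q = 122 mL/min = 2.03333e-06 m^3/s
dP = 47.2367 Pa = 47.2367 / 133.322 mmHg = 0.3543 mmHg


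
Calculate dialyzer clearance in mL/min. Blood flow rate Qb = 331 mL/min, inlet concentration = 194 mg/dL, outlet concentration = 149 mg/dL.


K = Qb * (Cb_in - Cb_out) / Cb_in
K = 331 * (194 - 149) / 194
K = 76.78 mL/min


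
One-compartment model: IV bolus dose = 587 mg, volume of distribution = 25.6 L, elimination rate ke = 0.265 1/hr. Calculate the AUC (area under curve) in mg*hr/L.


C0 = Dose/Vd = 587/25.6 = 22.9297 mg/L
AUC = C0/ke = 22.9297/0.265
AUC = 86.53 mg*hr/L


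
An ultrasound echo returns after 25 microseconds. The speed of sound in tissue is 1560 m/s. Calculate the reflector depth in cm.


depth = c * t / 2
t = 25 us = 2.5000e-05 s
depth = 1560 * 2.5000e-05 / 2
depth = 0.0195 m = 1.95 cm


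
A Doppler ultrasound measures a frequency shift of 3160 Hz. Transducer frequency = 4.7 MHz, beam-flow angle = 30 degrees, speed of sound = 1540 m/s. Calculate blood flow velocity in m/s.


v = fd * c / (2 * f0 * cos(theta))
v = 3160 * 1540 / (2 * 4.7000e+06 * cos(30))
v = 0.5978 m/s


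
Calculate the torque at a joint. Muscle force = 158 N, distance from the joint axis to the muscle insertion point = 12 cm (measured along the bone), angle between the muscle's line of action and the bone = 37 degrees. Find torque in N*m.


Torque = F * d * sin(theta)   (moment arm = d*sin(theta))
d = 12 cm = 0.12 m
Torque = 158 * 0.12 * sin(37)
Torque = 11.41 N*m


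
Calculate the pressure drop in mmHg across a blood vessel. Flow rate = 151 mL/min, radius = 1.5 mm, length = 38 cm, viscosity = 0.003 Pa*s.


dP = 8*mu*L*Q / (pi*r^4)
Q = 151 mL/min = 2.51667e-06 m^3/s
dP = 1443.13 Pa = 1443.13 / 133.322 mmHg = 10.82 mmHg


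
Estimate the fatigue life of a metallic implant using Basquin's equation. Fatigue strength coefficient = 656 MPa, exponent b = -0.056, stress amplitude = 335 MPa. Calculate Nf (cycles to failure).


sigma_a = sigma_f' * (2Nf)^b
2Nf = (sigma_a/sigma_f')^(1/b)
2Nf = (335/656)^(1/-0.056)
2Nf = 162842.75
Nf = 8.142e+04


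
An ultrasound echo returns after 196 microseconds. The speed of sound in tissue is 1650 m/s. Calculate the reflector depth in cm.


depth = c * t / 2
t = 196 us = 1.9600e-04 s
depth = 1650 * 1.9600e-04 / 2
depth = 0.1617 m = 16.17 cm


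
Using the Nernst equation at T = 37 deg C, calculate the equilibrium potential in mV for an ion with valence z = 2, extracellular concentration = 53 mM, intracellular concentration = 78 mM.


E = (RT/(zF)) * ln(C_out/C_in)
T = 37 + 273.15 = 310.15 K
E = (8.314 * 310.15 / (2 * 96485)) * ln(53/78)
E = -5.164 mV


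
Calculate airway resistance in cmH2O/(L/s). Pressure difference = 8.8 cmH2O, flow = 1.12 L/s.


R = dP / flow
R = 8.8 / 1.12
R = 7.857 cmH2O/(L/s)


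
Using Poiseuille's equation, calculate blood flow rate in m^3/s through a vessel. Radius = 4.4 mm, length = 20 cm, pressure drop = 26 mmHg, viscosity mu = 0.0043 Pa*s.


Q = pi*r^4*dP / (8*mu*L)
r = 0.0044 m, L = 0.2 m
dP = 26 mmHg = 3466.372 Pa
Q = 5.9326e-04 m^3/s


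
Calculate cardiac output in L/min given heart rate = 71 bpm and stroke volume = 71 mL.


CO = HR * SV
CO = 71 * 71 / 1000
CO = 5.041 L/min


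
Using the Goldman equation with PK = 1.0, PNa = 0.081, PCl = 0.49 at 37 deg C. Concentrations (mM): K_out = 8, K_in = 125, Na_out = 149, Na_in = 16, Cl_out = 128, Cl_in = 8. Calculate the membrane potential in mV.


Vm = (RT/F)*ln((PK*Ko + PNa*Nao + PCl*Cli)/(PK*Ki + PNa*Nai + PCl*Clo))
Numer = 23.989, Denom = 189.016
Vm = -55.17 mV


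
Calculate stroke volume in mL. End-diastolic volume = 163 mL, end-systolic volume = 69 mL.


SV = EDV - ESV
SV = 163 - 69
SV = 94 mL


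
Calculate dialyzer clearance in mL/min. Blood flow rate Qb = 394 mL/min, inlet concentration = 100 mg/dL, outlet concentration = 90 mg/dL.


K = Qb * (Cb_in - Cb_out) / Cb_in
K = 394 * (100 - 90) / 100
K = 39.4 mL/min


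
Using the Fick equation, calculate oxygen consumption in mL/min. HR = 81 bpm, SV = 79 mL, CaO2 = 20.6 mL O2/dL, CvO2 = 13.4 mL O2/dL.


CO = HR*SV = 81*79/1000 = 6.399 L/min
a-v O2 diff = 20.6 - 13.4 = 7.2 mL/dL
VO2 = CO * (CaO2-CvO2) * 10 dL/L
VO2 = 6.399 * 7.2 * 10
VO2 = 460.7 mL/min


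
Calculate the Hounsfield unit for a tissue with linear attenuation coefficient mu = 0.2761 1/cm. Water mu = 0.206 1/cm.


HU = ((mu_tissue - mu_water) / mu_water) * 1000
HU = ((0.2761 - 0.206) / 0.206) * 1000
HU = 340.3


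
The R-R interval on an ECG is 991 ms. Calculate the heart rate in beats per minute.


HR = 60 / RR_interval(s)
RR = 991 ms = 0.991 s
HR = 60 / 0.991 = 60.54 bpm


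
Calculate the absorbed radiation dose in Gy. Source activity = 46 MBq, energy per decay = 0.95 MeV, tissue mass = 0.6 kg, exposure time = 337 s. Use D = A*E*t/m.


A = 46 MBq = 4.6000e+07 Bq
E = 0.95 MeV = 1.5219e-13 J
D = A*E*t/m = 4.6000e+07*1.5219e-13*337/0.6
D = 0.003932 Gy


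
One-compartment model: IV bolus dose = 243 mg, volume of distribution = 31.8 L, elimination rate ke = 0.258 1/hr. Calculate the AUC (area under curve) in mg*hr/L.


C0 = Dose/Vd = 243/31.8 = 7.64151 mg/L
AUC = C0/ke = 7.64151/0.258
AUC = 29.62 mg*hr/L


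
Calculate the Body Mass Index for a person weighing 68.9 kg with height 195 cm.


BMI = weight / height^2
height = 195 cm = 1.95 m
BMI = 68.9 / 1.95^2
BMI = 18.12 kg/m^2


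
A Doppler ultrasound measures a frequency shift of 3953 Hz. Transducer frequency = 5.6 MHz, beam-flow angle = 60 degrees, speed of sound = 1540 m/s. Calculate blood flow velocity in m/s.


v = fd * c / (2 * f0 * cos(theta))
v = 3953 * 1540 / (2 * 5.6000e+06 * cos(60))
v = 1.087 m/s


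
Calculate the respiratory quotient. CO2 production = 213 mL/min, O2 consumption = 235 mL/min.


RQ = VCO2 / VO2
RQ = 213 / 235
RQ = 0.9064


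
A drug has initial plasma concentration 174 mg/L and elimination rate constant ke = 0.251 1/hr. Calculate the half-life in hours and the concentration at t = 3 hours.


t_half = ln(2) / ke = 0.693147 / 0.251 = 2.762 hr
C(t) = C0 * exp(-ke*t) = 174 * exp(-0.251*3)
C(3) = 81.95 mg/L


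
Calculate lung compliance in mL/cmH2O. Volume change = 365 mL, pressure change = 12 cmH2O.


C = dV / dP
C = 365 / 12
C = 30.42 mL/cmH2O


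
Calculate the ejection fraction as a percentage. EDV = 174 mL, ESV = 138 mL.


SV = EDV - ESV = 174 - 138 = 36 mL
EF = SV/EDV * 100 = 36/174 * 100
EF = 20.69%


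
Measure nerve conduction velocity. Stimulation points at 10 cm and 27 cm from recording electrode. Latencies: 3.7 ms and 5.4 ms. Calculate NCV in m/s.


Distance = (27 - 10) / 100 = 0.17 m
dt = (5.4 - 3.7) / 1000 = 0.0017 s
NCV = dist / dt = 100 m/s


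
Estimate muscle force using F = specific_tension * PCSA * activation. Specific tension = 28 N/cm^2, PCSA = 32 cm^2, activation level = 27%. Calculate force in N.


F = sigma * PCSA * activation
F = 28 * 32 * 0.27
F = 241.9 N


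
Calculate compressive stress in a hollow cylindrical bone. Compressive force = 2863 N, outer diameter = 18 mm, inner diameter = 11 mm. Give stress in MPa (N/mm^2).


A = pi*(r_o^2 - r_i^2)
r_o = 9 mm, r_i = 5.5 mm
A = 159.436 mm^2
sigma = F/A = 2863 / 159.436
sigma = 17.96 MPa


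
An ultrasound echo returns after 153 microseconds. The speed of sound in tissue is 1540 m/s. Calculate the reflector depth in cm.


depth = c * t / 2
t = 153 us = 1.5300e-04 s
depth = 1540 * 1.5300e-04 / 2
depth = 0.11781 m = 11.781 cm


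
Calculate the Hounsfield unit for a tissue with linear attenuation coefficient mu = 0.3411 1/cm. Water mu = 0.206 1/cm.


HU = ((mu_tissue - mu_water) / mu_water) * 1000
HU = ((0.3411 - 0.206) / 0.206) * 1000
HU = 655.8


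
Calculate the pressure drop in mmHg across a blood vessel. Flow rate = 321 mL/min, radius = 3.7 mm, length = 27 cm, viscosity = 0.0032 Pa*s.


dP = 8*mu*L*Q / (pi*r^4)
Q = 321 mL/min = 5.35e-06 m^3/s
dP = 62.8059 Pa = 62.8059 / 133.322 mmHg = 0.4711 mmHg


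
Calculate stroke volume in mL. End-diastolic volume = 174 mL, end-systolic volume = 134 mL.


SV = EDV - ESV
SV = 174 - 134
SV = 40 mL


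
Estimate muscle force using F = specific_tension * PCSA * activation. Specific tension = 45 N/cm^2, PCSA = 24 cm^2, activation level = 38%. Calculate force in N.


F = sigma * PCSA * activation
F = 45 * 24 * 0.38
F = 410.4 N


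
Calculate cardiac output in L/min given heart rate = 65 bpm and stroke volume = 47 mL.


CO = HR * SV
CO = 65 * 47 / 1000
CO = 3.055 L/min


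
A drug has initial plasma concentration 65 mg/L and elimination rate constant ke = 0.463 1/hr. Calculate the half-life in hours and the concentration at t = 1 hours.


t_half = ln(2) / ke = 0.693147 / 0.463 = 1.497 hr
C(t) = C0 * exp(-ke*t) = 65 * exp(-0.463*1)
C(1) = 40.91 mg/L


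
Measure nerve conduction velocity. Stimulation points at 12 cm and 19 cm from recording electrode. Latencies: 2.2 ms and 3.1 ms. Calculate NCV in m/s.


Distance = (19 - 12) / 100 = 0.07 m
dt = (3.1 - 2.2) / 1000 = 9.0000e-04 s
NCV = dist / dt = 77.78 m/s


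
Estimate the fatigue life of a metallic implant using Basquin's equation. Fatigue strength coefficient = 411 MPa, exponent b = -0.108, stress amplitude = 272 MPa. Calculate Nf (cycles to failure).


sigma_a = sigma_f' * (2Nf)^b
2Nf = (sigma_a/sigma_f')^(1/b)
2Nf = (272/411)^(1/-0.108)
2Nf = 45.701918
Nf = 22.85
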